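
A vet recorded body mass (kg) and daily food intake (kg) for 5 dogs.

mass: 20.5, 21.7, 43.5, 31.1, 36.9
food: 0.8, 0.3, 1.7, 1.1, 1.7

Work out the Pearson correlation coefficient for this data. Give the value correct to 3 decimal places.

n = 5, Σx = 153.7, Σy = 5.6, Σx² = 5112.21, Σy² = 7.72, Σxy = 193.8
nΣxy − ΣxΣy = 969 − 860.72 = 108.28
nΣx² − (Σx)² = 25561.05 − 23623.69 = 1937.36; nΣy² − (Σy)² = 38.6 − 31.36 = 7.24
r = 108.28 / √(1937.36 × 7.24) = 108.28 / 118.4335 ≈ 0.914

0.914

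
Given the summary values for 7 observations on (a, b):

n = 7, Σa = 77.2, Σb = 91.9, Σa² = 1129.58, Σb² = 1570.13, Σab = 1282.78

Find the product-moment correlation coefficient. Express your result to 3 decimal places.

r = (nΣab − ΣaΣb) / √[(nΣa² − (Σa)²)(nΣb² − (Σb)²)]
Numerator: 7×1282.78 − 77.2×91.9 = 1884.78
Denominator: √[(7907.06 − 5959.84)(10990.91 − 8445.61)] = √[1947.22 × 2545.3] = 2226.2657
r = 1884.78 / 2226.2657 ≈ 0.847

0.847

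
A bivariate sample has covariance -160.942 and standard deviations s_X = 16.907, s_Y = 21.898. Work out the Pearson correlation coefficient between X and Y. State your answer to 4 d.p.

-0.4347

r = Cov(X,Y) / (s_X · s_Y) = -160.942 / (16.907 × 21.898)
  = -160.942 / 370.2295 ≈ -0.4347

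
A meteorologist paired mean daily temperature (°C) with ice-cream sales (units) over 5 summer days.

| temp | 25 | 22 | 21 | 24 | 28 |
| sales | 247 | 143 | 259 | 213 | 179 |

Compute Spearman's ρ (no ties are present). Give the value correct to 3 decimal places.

Rank temp: 4, 2, 1, 3, 5
Rank sales: 4, 1, 5, 3, 2
d = rank(temp) − rank(sales): 0, 1, -4, 0, 3; Σd² = 26
ρ = 1 − 6Σd² / [n(n²−1)] = 1 − 6×26 / (5×24) = 1 − 156/120 ≈ -0.300

-0.300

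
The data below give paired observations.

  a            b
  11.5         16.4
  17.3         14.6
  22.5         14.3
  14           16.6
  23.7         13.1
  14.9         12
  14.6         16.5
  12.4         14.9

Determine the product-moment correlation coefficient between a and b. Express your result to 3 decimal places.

-0.510

n = 8, Σa = 130.9, Σb = 118.4, Σa² = 2284.41, Σb² = 1772.04, Σab = 1910.26
nΣab − ΣaΣb = 15282.08 − 15498.56 = -216.48
nΣa² − (Σa)² = 18275.28 − 17134.81 = 1140.47; nΣb² − (Σb)² = 14176.32 − 14018.56 = 157.76
r = -216.48 / √(1140.47 × 157.76) = -216.48 / 424.1704 ≈ -0.510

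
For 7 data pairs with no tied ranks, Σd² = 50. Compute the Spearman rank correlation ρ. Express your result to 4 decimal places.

ρ = 1 − 6Σd² / [n(n²−1)] = 1 − 6×50 / (7×48)
  = 1 − 300/336 = 1 − 0.89286 ≈ 0.1071

0.1071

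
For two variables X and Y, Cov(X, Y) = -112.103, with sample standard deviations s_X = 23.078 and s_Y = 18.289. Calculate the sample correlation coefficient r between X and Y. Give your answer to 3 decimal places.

r = Cov(X,Y) / (s_X · s_Y) = -112.103 / (23.078 × 18.289)
  = -112.103 / 422.0735 ≈ -0.266

-0.266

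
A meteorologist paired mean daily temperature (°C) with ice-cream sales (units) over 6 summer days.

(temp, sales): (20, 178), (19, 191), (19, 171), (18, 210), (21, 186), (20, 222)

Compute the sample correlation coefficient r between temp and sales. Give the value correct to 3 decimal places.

n = 6, Σx = 117, Σy = 1158, Σx² = 2287, Σy² = 225386, Σxy = 22564
nΣxy − ΣxΣy = 135384 − 135486 = -102
nΣx² − (Σx)² = 13722 − 13689 = 33; nΣy² − (Σy)² = 1352316 − 1340964 = 11352
r = -102 / √(33 × 11352) = -102 / 612.0588 ≈ -0.167

-0.167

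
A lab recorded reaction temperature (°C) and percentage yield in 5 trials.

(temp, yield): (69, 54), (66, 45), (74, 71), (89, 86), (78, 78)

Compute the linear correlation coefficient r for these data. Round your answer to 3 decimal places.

n = 5, Σx = 376, Σy = 334, Σx² = 28598, Σy² = 23462, Σxy = 25688
nΣxy − ΣxΣy = 128440 − 125584 = 2856
nΣx² − (Σx)² = 142990 − 141376 = 1614; nΣy² − (Σy)² = 117310 − 111556 = 5754
r = 2856 / √(1614 × 5754) = 2856 / 3047.4507 ≈ 0.937

0.937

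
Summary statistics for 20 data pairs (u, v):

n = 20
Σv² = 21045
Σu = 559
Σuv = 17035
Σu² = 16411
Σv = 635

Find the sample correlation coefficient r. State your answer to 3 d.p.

r = (nΣuv − ΣuΣv) / √[(nΣu² − (Σu)²)(nΣv² − (Σv)²)]
Numerator: 20×17035 − 559×635 = -14265
Denominator: √[(328220 − 312481)(420900 − 403225)] = √[15739 × 17675] = 16678.9336
r = -14265 / 16678.9336 ≈ -0.855

-0.855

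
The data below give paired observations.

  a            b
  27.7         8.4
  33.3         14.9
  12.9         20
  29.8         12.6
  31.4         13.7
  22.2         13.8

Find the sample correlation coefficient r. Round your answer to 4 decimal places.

n = 6, Σa = 157.3, Σb = 83.4, Σa² = 4409.43, Σb² = 1229.46, Σab = 2098.87
nΣab − ΣaΣb = 12593.22 − 13118.82 = -525.6
nΣa² − (Σa)² = 26456.58 − 24743.29 = 1713.29; nΣb² − (Σb)² = 7376.76 − 6955.56 = 421.2
r = -525.6 / √(1713.29 × 421.2) = -525.6 / 849.4926 ≈ -0.6187

-0.6187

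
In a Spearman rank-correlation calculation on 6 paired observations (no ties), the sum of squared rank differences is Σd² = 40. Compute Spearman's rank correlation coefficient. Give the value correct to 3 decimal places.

-0.143

ρ = 1 − 6Σd² / [n(n²−1)] = 1 − 6×40 / (6×35)
  = 1 − 240/210 = 1 − 1.1429 ≈ -0.143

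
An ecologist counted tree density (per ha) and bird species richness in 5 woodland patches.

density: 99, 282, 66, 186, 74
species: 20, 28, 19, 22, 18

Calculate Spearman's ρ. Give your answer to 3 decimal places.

Rank density: 3, 5, 1, 4, 2
Rank species: 3, 5, 2, 4, 1
d = rank(density) − rank(species): 0, 0, -1, 0, 1; Σd² = 2
ρ = 1 − 6Σd² / [n(n²−1)] = 1 − 6×2 / (5×24) = 1 − 12/120 ≈ 0.900

0.900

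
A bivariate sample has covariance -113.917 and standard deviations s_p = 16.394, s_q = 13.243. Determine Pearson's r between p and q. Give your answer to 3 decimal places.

r = Cov(p,q) / (s_p · s_q) = -113.917 / (16.394 × 13.243)
  = -113.917 / 217.1057 ≈ -0.525

-0.525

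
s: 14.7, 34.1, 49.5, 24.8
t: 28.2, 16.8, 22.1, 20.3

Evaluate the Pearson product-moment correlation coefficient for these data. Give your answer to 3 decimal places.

-0.496

n = 4, Σs = 123.1, Σt = 87.4, Σs² = 4444.19, Σt² = 1977.98, Σst = 2584.81
nΣst − ΣsΣt = 10339.24 − 10758.94 = -419.7
nΣs² − (Σs)² = 17776.76 − 15153.61 = 2623.15; nΣt² − (Σt)² = 7911.92 − 7638.76 = 273.16
r = -419.7 / √(2623.15 × 273.16) = -419.7 / 846.4867 ≈ -0.496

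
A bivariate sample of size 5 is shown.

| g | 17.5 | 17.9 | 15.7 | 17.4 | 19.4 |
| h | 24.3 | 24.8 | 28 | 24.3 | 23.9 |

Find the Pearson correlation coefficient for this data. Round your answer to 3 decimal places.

n = 5, Σg = 87.9, Σh = 125.3, Σg² = 1552.27, Σh² = 3151.23, Σgh = 2195.25
nΣgh − ΣgΣh = 10976.25 − 11013.87 = -37.62
nΣg² − (Σg)² = 7761.35 − 7726.41 = 34.94; nΣh² − (Σh)² = 15756.15 − 15700.09 = 56.06
r = -37.62 / √(34.94 × 56.06) = -37.62 / 44.2576 ≈ -0.850

-0.850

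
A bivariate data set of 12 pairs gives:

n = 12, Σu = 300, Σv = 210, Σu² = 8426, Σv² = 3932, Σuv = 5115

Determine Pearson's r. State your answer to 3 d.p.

r = (nΣuv − ΣuΣv) / √[(nΣu² − (Σu)²)(nΣv² − (Σv)²)]
Numerator: 12×5115 − 300×210 = -1620
Denominator: √[(101112 − 90000)(47184 − 44100)] = √[11112 × 3084] = 5854.0079
r = -1620 / 5854.0079 ≈ -0.277

-0.277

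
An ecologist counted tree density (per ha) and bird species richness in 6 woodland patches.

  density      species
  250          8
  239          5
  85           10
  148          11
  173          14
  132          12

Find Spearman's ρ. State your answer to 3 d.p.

-0.429

Rank density: 6, 5, 1, 3, 4, 2
Rank species: 2, 1, 3, 4, 6, 5
d = rank(density) − rank(species): 4, 4, -2, -1, -2, -3; Σd² = 50
ρ = 1 − 6Σd² / [n(n²−1)] = 1 − 6×50 / (6×35) = 1 − 300/210 ≈ -0.429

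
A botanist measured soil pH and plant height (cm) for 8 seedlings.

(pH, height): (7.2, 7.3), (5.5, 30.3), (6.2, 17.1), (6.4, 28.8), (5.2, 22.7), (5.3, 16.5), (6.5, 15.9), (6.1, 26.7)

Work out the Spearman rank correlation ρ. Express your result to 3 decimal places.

-0.452

Rank pH: 8, 3, 5, 6, 1, 2, 7, 4
Rank height: 1, 8, 4, 7, 5, 3, 2, 6
d = rank(pH) − rank(height): 7, -5, 1, -1, -4, -1, 5, -2; Σd² = 122
ρ = 1 − 6Σd² / [n(n²−1)] = 1 − 6×122 / (8×63) = 1 − 732/504 ≈ -0.452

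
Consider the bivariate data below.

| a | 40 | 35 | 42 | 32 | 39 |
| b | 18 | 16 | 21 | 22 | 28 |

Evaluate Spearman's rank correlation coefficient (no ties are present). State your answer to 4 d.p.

-0.1000

Rank a: 4, 2, 5, 1, 3
Rank b: 2, 1, 3, 4, 5
d = rank(a) − rank(b): 2, 1, 2, -3, -2; Σd² = 22
ρ = 1 − 6Σd² / [n(n²−1)] = 1 − 6×22 / (5×24) = 1 − 132/120 ≈ -0.1000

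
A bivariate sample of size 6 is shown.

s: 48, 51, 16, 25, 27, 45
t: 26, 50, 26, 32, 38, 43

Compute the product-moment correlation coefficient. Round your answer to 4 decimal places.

n = 6, Σs = 212, Σt = 215, Σs² = 8540, Σt² = 8169, Σst = 7975
nΣst − ΣsΣt = 47850 − 45580 = 2270
nΣs² − (Σs)² = 51240 − 44944 = 6296; nΣt² − (Σt)² = 49014 − 46225 = 2789
r = 2270 / √(6296 × 2789) = 2270 / 4190.4110 ≈ 0.5417

0.5417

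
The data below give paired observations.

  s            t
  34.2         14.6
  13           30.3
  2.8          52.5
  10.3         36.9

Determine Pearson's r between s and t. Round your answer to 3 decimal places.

-0.953

n = 4, Σs = 60.3, Σt = 134.3, Σs² = 1452.57, Σt² = 5249.11, Σst = 1420.29
nΣst − ΣsΣt = 5681.16 − 8098.29 = -2417.13
nΣs² − (Σs)² = 5810.28 − 3636.09 = 2174.19; nΣt² − (Σt)² = 20996.44 − 18036.49 = 2959.95
r = -2417.13 / √(2174.19 × 2959.95) = -2417.13 / 2536.8275 ≈ -0.953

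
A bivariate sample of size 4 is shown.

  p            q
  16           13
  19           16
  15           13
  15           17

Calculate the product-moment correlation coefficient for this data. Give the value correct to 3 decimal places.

n = 4, Σp = 65, Σq = 59, Σp² = 1067, Σq² = 883, Σpq = 962
nΣpq − ΣpΣq = 3848 − 3835 = 13
nΣp² − (Σp)² = 4268 − 4225 = 43; nΣq² − (Σq)² = 3532 − 3481 = 51
r = 13 / √(43 × 51) = 13 / 46.8295 ≈ 0.278

0.278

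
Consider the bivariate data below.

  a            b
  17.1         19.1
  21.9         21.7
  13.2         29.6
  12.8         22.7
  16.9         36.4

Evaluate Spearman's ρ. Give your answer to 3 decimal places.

-0.500

Rank a: 4, 5, 2, 1, 3
Rank b: 1, 2, 4, 3, 5
d = rank(a) − rank(b): 3, 3, -2, -2, -2; Σd² = 30
ρ = 1 − 6Σd² / [n(n²−1)] = 1 − 6×30 / (5×24) = 1 − 180/120 ≈ -0.500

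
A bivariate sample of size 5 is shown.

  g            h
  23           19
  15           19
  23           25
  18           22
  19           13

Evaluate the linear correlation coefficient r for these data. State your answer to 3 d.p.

n = 5, Σg = 98, Σh = 98, Σg² = 1968, Σh² = 2000, Σgh = 1940
nΣgh − ΣgΣh = 9700 − 9604 = 96
nΣg² − (Σg)² = 9840 − 9604 = 236; nΣh² − (Σh)² = 10000 − 9604 = 396
r = 96 / √(236 × 396) = 96 / 305.7057 ≈ 0.314

0.314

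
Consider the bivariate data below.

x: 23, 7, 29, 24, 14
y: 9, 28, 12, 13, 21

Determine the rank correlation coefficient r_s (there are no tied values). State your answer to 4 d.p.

Rank x: 3, 1, 5, 4, 2
Rank y: 1, 5, 2, 3, 4
d = rank(x) − rank(y): 2, -4, 3, 1, -2; Σd² = 34
ρ = 1 − 6Σd² / [n(n²−1)] = 1 − 6×34 / (5×24) = 1 − 204/120 ≈ -0.7000

-0.7000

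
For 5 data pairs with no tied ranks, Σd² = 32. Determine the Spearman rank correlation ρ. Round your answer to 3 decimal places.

-0.600

ρ = 1 − 6Σd² / [n(n²−1)] = 1 − 6×32 / (5×24)
  = 1 − 192/120 = 1 − 1.6000 ≈ -0.600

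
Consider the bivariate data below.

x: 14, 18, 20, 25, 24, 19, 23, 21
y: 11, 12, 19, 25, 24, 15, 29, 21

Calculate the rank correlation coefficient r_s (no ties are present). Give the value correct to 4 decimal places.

0.9286

Rank x: 1, 2, 4, 8, 7, 3, 6, 5
Rank y: 1, 2, 4, 7, 6, 3, 8, 5
d = rank(x) − rank(y): 0, 0, 0, 1, 1, 0, -2, 0; Σd² = 6
ρ = 1 − 6Σd² / [n(n²−1)] = 1 − 6×6 / (8×63) = 1 − 36/504 ≈ 0.9286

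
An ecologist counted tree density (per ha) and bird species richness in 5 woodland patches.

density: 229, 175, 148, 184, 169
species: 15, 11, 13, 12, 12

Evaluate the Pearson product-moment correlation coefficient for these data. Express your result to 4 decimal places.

0.6445

n = 5, Σx = 905, Σy = 63, Σx² = 167387, Σy² = 803, Σxy = 11520
nΣxy − ΣxΣy = 57600 − 57015 = 585
nΣx² − (Σx)² = 836935 − 819025 = 17910; nΣy² − (Σy)² = 4015 − 3969 = 46
r = 585 / √(17910 × 46) = 585 / 907.6673 ≈ 0.6445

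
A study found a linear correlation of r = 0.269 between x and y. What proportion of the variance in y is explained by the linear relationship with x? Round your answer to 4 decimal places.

r² = (0.269)² = 0.0724

0.0724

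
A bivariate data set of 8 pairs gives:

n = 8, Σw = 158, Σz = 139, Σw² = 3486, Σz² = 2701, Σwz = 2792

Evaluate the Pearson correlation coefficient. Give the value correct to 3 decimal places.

0.145

r = (nΣwz − ΣwΣz) / √[(nΣw² − (Σw)²)(nΣz² − (Σz)²)]
Numerator: 8×2792 − 158×139 = 374
Denominator: √[(27888 − 24964)(21608 − 19321)] = √[2924 × 2287] = 2585.9598
r = 374 / 2585.9598 ≈ 0.145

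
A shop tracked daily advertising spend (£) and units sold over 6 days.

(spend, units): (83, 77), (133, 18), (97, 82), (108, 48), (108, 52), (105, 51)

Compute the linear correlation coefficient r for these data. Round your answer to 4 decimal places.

-0.9330

n = 6, Σx = 634, Σy = 328, Σx² = 68340, Σy² = 20586, Σxy = 32894
nΣxy − ΣxΣy = 197364 − 207952 = -10588
nΣx² − (Σx)² = 410040 − 401956 = 8084; nΣy² − (Σy)² = 123516 − 107584 = 15932
r = -10588 / √(8084 × 15932) = -10588 / 11348.7571 ≈ -0.9330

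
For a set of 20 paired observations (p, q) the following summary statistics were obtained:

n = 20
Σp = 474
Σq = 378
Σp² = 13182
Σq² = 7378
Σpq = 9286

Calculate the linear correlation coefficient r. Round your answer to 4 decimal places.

0.4851

r = (nΣpq − ΣpΣq) / √[(nΣp² − (Σp)²)(nΣq² − (Σq)²)]
Numerator: 20×9286 − 474×378 = 6548
Denominator: √[(263640 − 224676)(147560 − 142884)] = √[38964 × 4676] = 13497.9874
r = 6548 / 13497.9874 ≈ 0.4851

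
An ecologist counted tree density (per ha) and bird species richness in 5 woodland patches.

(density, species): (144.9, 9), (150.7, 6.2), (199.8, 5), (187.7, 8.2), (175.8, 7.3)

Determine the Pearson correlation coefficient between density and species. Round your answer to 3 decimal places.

n = 5, Σx = 858.9, Σy = 35.7, Σx² = 149763.47, Σy² = 264.97, Σxy = 6059.92
nΣxy − ΣxΣy = 30299.6 − 30662.73 = -363.13
nΣx² − (Σx)² = 748817.35 − 737709.21 = 11108.14; nΣy² − (Σy)² = 1324.85 − 1274.49 = 50.36
r = -363.13 / √(11108.14 × 50.36) = -363.13 / 747.9344 ≈ -0.486

-0.486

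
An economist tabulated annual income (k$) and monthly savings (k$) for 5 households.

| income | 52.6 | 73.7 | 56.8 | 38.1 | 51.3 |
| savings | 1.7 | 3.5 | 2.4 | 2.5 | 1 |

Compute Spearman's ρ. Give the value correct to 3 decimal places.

0.400

Rank income: 3, 5, 4, 1, 2
Rank savings: 2, 5, 3, 4, 1
d = rank(income) − rank(savings): 1, 0, 1, -3, 1; Σd² = 12
ρ = 1 − 6Σd² / [n(n²−1)] = 1 − 6×12 / (5×24) = 1 − 72/120 ≈ 0.400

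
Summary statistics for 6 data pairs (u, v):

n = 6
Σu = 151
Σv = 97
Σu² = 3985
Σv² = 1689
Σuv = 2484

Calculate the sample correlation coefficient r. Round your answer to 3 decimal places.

r = (nΣuv − ΣuΣv) / √[(nΣu² − (Σu)²)(nΣv² − (Σv)²)]
Numerator: 6×2484 − 151×97 = 257
Denominator: √[(23910 − 22801)(10134 − 9409)] = √[1109 × 725] = 896.6744
r = 257 / 896.6744 ≈ 0.287

0.287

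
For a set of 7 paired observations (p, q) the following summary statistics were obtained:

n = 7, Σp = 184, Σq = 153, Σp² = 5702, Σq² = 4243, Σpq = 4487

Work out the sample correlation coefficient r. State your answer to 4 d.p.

r = (nΣpq − ΣpΣq) / √[(nΣp² − (Σp)²)(nΣq² − (Σq)²)]
Numerator: 7×4487 − 184×153 = 3257
Denominator: √[(39914 − 33856)(29701 − 23409)] = √[6058 × 6292] = 6173.8915
r = 3257 / 6173.8915 ≈ 0.5275

0.5275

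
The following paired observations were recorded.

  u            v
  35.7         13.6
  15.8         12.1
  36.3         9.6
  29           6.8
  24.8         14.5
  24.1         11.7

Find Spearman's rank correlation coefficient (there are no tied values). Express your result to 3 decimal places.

-0.257

Rank u: 5, 1, 6, 4, 3, 2
Rank v: 5, 4, 2, 1, 6, 3
d = rank(u) − rank(v): 0, -3, 4, 3, -3, -1; Σd² = 44
ρ = 1 − 6Σd² / [n(n²−1)] = 1 − 6×44 / (6×35) = 1 − 264/210 ≈ -0.257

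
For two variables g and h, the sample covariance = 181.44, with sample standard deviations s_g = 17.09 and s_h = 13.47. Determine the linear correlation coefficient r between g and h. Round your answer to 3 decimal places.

0.788

r = Cov(g,h) / (s_g · s_h) = 181.44 / (17.09 × 13.47)
  = 181.44 / 230.2023 ≈ 0.788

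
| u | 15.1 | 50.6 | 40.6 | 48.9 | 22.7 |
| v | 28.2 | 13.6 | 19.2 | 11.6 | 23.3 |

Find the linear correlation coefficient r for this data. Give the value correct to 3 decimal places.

n = 5, Σu = 177.9, Σv = 95.9, Σu² = 7343.23, Σv² = 2026.29, Σuv = 2989.65
nΣuv − ΣuΣv = 14948.25 − 17060.61 = -2112.36
nΣu² − (Σu)² = 36716.15 − 31648.41 = 5067.74; nΣv² − (Σv)² = 10131.45 − 9196.81 = 934.64
r = -2112.36 / √(5067.74 × 934.64) = -2112.36 / 2176.3530 ≈ -0.971

-0.971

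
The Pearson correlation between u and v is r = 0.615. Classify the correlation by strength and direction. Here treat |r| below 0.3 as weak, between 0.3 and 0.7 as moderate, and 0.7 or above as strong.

moderate positive

r = 0.615 > 0 so the relationship is positive.
|r| = 0.615, which falls in the moderate range.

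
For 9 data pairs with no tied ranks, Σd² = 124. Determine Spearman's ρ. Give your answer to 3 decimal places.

-0.033

ρ = 1 − 6Σd² / [n(n²−1)] = 1 − 6×124 / (9×80)
  = 1 − 744/720 = 1 − 1.0333 ≈ -0.033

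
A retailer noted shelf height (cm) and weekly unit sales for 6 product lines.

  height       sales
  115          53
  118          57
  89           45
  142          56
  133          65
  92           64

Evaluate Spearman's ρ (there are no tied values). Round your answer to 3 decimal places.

Rank height: 3, 4, 1, 6, 5, 2
Rank sales: 2, 4, 1, 3, 6, 5
d = rank(height) − rank(sales): 1, 0, 0, 3, -1, -3; Σd² = 20
ρ = 1 − 6Σd² / [n(n²−1)] = 1 − 6×20 / (6×35) = 1 − 120/210 ≈ 0.429

0.429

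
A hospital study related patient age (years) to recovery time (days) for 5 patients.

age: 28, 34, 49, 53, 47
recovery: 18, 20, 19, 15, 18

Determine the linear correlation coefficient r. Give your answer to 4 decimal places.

n = 5, Σx = 211, Σy = 90, Σx² = 9359, Σy² = 1634, Σxy = 3756
nΣxy − ΣxΣy = 18780 − 18990 = -210
nΣx² − (Σx)² = 46795 − 44521 = 2274; nΣy² − (Σy)² = 8170 − 8100 = 70
r = -210 / √(2274 × 70) = -210 / 398.9737 ≈ -0.5264

-0.5264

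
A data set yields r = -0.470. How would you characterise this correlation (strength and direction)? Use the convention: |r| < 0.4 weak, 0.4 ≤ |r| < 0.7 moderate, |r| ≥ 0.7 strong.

r = -0.470 < 0 so the relationship is negative.
|r| = 0.470, which falls in the moderate range.

moderate negative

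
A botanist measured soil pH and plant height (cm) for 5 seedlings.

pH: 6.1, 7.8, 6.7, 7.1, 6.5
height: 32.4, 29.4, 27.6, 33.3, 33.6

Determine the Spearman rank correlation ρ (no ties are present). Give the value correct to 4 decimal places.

Rank pH: 1, 5, 3, 4, 2
Rank height: 3, 2, 1, 4, 5
d = rank(pH) − rank(height): -2, 3, 2, 0, -3; Σd² = 26
ρ = 1 − 6Σd² / [n(n²−1)] = 1 − 6×26 / (5×24) = 1 − 156/120 ≈ -0.3000

-0.3000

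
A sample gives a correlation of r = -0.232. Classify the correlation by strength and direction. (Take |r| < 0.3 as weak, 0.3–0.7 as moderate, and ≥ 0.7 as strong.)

weak negative

r = -0.232 < 0 so the relationship is negative.
|r| = 0.232, which falls in the weak range.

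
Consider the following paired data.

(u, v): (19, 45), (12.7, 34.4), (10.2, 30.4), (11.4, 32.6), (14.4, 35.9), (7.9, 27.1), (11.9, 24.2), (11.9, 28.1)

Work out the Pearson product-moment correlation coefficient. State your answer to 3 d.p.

0.849

n = 8, Σu = 99.4, Σv = 257.7, Σu² = 1309.28, Σv² = 8593.75, Σuv = 3327.02
nΣuv − ΣuΣv = 26616.16 − 25615.38 = 1000.78
nΣu² − (Σu)² = 10474.24 − 9880.36 = 593.88; nΣv² − (Σv)² = 68750 − 66409.29 = 2340.71
r = 1000.78 / √(593.88 × 2340.71) = 1000.78 / 1179.0254 ≈ 0.849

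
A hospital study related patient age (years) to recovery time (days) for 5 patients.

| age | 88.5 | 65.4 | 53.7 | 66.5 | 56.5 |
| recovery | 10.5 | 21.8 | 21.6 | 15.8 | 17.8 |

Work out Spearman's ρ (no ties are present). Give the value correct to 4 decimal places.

-0.7000

Rank age: 5, 3, 1, 4, 2
Rank recovery: 1, 5, 4, 2, 3
d = rank(age) − rank(recovery): 4, -2, -3, 2, -1; Σd² = 34
ρ = 1 − 6Σd² / [n(n²−1)] = 1 − 6×34 / (5×24) = 1 − 204/120 ≈ -0.7000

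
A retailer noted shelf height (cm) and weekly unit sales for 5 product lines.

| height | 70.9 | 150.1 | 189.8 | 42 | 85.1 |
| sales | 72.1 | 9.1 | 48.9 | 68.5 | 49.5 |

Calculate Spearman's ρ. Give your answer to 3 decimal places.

Rank height: 2, 4, 5, 1, 3
Rank sales: 5, 1, 2, 4, 3
d = rank(height) − rank(sales): -3, 3, 3, -3, 0; Σd² = 36
ρ = 1 − 6Σd² / [n(n²−1)] = 1 − 6×36 / (5×24) = 1 − 216/120 ≈ -0.800

-0.800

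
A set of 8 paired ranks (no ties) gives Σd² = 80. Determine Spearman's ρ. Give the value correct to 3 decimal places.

ρ = 1 − 6Σd² / [n(n²−1)] = 1 − 6×80 / (8×63)
  = 1 − 480/504 = 1 − 0.9524 ≈ 0.048

0.048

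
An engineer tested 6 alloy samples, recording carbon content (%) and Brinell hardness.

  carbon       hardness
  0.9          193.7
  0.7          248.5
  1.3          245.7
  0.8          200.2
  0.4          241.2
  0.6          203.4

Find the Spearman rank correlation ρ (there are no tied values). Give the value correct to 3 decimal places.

-0.143

Rank carbon: 5, 3, 6, 4, 1, 2
Rank hardness: 1, 6, 5, 2, 4, 3
d = rank(carbon) − rank(hardness): 4, -3, 1, 2, -3, -1; Σd² = 40
ρ = 1 − 6Σd² / [n(n²−1)] = 1 − 6×40 / (6×35) = 1 − 240/210 ≈ -0.143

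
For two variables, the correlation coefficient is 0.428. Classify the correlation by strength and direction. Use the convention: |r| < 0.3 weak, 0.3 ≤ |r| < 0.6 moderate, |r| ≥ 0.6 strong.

r = 0.428 > 0 so the relationship is positive.
|r| = 0.428, which falls in the moderate range.

moderate positive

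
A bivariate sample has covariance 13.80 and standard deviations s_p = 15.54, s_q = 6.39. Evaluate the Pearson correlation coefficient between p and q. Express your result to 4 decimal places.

r = Cov(p,q) / (s_p · s_q) = 13.80 / (15.54 × 6.39)
  = 13.80 / 99.3006 ≈ 0.1390

0.1390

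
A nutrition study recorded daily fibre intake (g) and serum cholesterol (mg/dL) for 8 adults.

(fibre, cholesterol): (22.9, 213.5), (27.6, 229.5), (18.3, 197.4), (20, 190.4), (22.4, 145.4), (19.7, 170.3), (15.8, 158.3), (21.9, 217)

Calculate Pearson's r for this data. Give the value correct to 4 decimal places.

n = 8, Σx = 168.6, Σy = 1521.8, Σx² = 3640.16, Σy² = 295762.56, Σxy = 32509.08
nΣxy − ΣxΣy = 260072.64 − 256575.48 = 3497.16
nΣx² − (Σx)² = 29121.28 − 28425.96 = 695.32; nΣy² − (Σy)² = 2366100.48 − 2315875.24 = 50225.24
r = 3497.16 / √(695.32 × 50225.24) = 3497.16 / 5909.5358 ≈ 0.5918

0.5918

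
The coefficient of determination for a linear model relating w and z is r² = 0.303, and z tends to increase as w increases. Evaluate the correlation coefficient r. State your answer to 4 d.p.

|r| = √0.303 = 0.5505
The association is positive, so r = 0.5505.

0.5505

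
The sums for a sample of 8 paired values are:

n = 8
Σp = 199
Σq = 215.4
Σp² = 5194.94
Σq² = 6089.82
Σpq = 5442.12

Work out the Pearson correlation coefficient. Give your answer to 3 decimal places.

r = (nΣpq − ΣpΣq) / √[(nΣp² − (Σp)²)(nΣq² − (Σq)²)]
Numerator: 8×5442.12 − 199×215.4 = 672.36
Denominator: √[(41559.52 − 39601)(48718.56 − 46397.16)] = √[1958.52 × 2321.4] = 2132.2543
r = 672.36 / 2132.2543 ≈ 0.315

0.315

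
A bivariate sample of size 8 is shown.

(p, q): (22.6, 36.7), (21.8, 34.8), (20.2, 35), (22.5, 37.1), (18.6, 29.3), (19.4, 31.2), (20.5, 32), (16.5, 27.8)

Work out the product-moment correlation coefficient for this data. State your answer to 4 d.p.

n = 8, Σp = 162.1, Σq = 263.9, Σp² = 3315.11, Σq² = 8788.11, Σpq = 5394.77
nΣpq − ΣpΣq = 43158.16 − 42778.19 = 379.97
nΣp² − (Σp)² = 26520.88 − 26276.41 = 244.47; nΣq² − (Σq)² = 70304.88 − 69643.21 = 661.67
r = 379.97 / √(244.47 × 661.67) = 379.97 / 402.1921 ≈ 0.9447

0.9447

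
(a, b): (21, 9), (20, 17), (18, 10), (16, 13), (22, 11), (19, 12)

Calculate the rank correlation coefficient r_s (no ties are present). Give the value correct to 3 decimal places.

-0.314

Rank a: 5, 4, 2, 1, 6, 3
Rank b: 1, 6, 2, 5, 3, 4
d = rank(a) − rank(b): 4, -2, 0, -4, 3, -1; Σd² = 46
ρ = 1 − 6Σd² / [n(n²−1)] = 1 − 6×46 / (6×35) = 1 − 276/210 ≈ -0.314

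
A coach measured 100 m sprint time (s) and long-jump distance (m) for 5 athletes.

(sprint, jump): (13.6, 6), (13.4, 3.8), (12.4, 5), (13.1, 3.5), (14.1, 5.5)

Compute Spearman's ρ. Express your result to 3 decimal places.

Rank sprint: 4, 3, 1, 2, 5
Rank jump: 5, 2, 3, 1, 4
d = rank(sprint) − rank(jump): -1, 1, -2, 1, 1; Σd² = 8
ρ = 1 − 6Σd² / [n(n²−1)] = 1 − 6×8 / (5×24) = 1 − 48/120 ≈ 0.600

0.600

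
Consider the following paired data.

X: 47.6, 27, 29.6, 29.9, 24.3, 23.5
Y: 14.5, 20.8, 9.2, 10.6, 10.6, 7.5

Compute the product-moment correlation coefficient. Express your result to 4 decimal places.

n = 6, ΣX = 181.9, ΣY = 73.2, ΣX² = 5907.67, ΣY² = 1008.5, ΣXY = 2274.89
nΣXY − ΣXΣY = 13649.34 − 13315.08 = 334.26
nΣX² − (ΣX)² = 35446.02 − 33087.61 = 2358.41; nΣY² − (ΣY)² = 6051 − 5358.24 = 692.76
r = 334.26 / √(2358.41 × 692.76) = 334.26 / 1278.2066 ≈ 0.2615

0.2615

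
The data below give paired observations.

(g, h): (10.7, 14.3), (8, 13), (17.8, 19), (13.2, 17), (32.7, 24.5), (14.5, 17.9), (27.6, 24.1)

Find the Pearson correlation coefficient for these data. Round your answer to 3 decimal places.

0.978

n = 7, Σg = 124.5, Σh = 129.8, Σg² = 2710.87, Σh² = 2524.96, Σgh = 2545.47
nΣgh − ΣgΣh = 17818.29 − 16160.1 = 1658.19
nΣg² − (Σg)² = 18976.09 − 15500.25 = 3475.84; nΣh² − (Σh)² = 17674.72 − 16848.04 = 826.68
r = 1658.19 / √(3475.84 × 826.68) = 1658.19 / 1695.1128 ≈ 0.978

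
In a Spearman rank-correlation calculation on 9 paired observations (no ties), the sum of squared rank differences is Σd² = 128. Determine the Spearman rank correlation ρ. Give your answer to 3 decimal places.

-0.067

ρ = 1 − 6Σd² / [n(n²−1)] = 1 − 6×128 / (9×80)
  = 1 − 768/720 = 1 − 1.0667 ≈ -0.067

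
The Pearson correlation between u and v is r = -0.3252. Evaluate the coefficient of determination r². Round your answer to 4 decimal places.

r² = (-0.3252)² = 0.1058

0.1058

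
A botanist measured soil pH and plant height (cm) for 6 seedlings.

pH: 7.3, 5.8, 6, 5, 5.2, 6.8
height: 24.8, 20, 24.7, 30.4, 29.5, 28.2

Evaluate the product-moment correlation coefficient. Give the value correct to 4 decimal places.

n = 6, Σx = 36.1, Σy = 157.6, Σx² = 221.21, Σy² = 4214.78, Σxy = 942.4
nΣxy − ΣxΣy = 5654.4 − 5689.36 = -34.96
nΣx² − (Σx)² = 1327.26 − 1303.21 = 24.05; nΣy² − (Σy)² = 25288.68 − 24837.76 = 450.92
r = -34.96 / √(24.05 × 450.92) = -34.96 / 104.1375 ≈ -0.3357

-0.3357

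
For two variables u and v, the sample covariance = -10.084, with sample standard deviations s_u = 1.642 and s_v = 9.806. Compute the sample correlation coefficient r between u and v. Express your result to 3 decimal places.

r = Cov(u,v) / (s_u · s_v) = -10.084 / (1.642 × 9.806)
  = -10.084 / 16.1015 ≈ -0.626

-0.626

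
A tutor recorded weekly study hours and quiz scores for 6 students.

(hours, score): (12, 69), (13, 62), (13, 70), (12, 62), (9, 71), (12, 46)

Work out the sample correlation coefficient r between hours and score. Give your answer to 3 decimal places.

n = 6, Σx = 71, Σy = 380, Σx² = 851, Σy² = 24506, Σxy = 4479
nΣxy − ΣxΣy = 26874 − 26980 = -106
nΣx² − (Σx)² = 5106 − 5041 = 65; nΣy² − (Σy)² = 147036 − 144400 = 2636
r = -106 / √(65 × 2636) = -106 / 413.9324 ≈ -0.256

-0.256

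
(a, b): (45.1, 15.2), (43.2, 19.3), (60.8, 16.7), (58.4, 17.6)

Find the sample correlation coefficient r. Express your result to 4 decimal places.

-0.1407

n = 4, Σa = 207.5, Σb = 68.8, Σa² = 11007.45, Σb² = 1192.18, Σab = 3562.48
nΣab − ΣaΣb = 14249.92 − 14276 = -26.08
nΣa² − (Σa)² = 44029.8 − 43056.25 = 973.55; nΣb² − (Σb)² = 4768.72 − 4733.44 = 35.28
r = -26.08 / √(973.55 × 35.28) = -26.08 / 185.3290 ≈ -0.1407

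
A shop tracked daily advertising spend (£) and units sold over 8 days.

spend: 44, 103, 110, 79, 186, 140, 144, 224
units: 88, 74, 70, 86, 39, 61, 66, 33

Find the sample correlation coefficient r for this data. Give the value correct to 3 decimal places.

n = 8, Σx = 1030, Σy = 517, Σx² = 155994, Σy² = 36203, Σxy = 58678
nΣxy − ΣxΣy = 469424 − 532510 = -63086
nΣx² − (Σx)² = 1247952 − 1060900 = 187052; nΣy² − (Σy)² = 289624 − 267289 = 22335
r = -63086 / √(187052 × 22335) = -63086 / 64635.9530 ≈ -0.976

-0.976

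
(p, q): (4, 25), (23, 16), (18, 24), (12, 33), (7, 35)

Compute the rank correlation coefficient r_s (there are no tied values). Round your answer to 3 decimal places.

-0.700

Rank p: 1, 5, 4, 3, 2
Rank q: 3, 1, 2, 4, 5
d = rank(p) − rank(q): -2, 4, 2, -1, -3; Σd² = 34
ρ = 1 − 6Σd² / [n(n²−1)] = 1 − 6×34 / (5×24) = 1 − 204/120 ≈ -0.700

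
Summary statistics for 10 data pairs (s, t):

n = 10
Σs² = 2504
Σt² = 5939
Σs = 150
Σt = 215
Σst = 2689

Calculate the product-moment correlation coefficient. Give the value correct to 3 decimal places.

r = (nΣst − ΣsΣt) / √[(nΣs² − (Σs)²)(nΣt² − (Σt)²)]
Numerator: 10×2689 − 150×215 = -5360
Denominator: √[(25040 − 22500)(59390 − 46225)] = √[2540 × 13165] = 5782.6551
r = -5360 / 5782.6551 ≈ -0.927

-0.927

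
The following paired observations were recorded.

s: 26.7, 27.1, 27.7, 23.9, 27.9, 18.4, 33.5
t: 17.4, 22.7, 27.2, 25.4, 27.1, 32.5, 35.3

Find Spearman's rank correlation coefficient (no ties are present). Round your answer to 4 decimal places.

0.3214

Rank s: 3, 4, 5, 2, 6, 1, 7
Rank t: 1, 2, 5, 3, 4, 6, 7
d = rank(s) − rank(t): 2, 2, 0, -1, 2, -5, 0; Σd² = 38
ρ = 1 − 6Σd² / [n(n²−1)] = 1 − 6×38 / (7×48) = 1 − 228/336 ≈ 0.3214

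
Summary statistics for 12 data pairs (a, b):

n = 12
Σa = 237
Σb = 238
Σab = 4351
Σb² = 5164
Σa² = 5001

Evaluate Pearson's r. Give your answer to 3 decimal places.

-0.927

r = (nΣab − ΣaΣb) / √[(nΣa² − (Σa)²)(nΣb² − (Σb)²)]
Numerator: 12×4351 − 237×238 = -4194
Denominator: √[(60012 − 56169)(61968 − 56644)] = √[3843 × 5324] = 4523.2877
r = -4194 / 4523.2877 ≈ -0.927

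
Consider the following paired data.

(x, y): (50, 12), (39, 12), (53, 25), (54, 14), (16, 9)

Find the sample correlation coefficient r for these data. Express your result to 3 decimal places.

n = 5, Σx = 212, Σy = 72, Σx² = 10002, Σy² = 1190, Σxy = 3293
nΣxy − ΣxΣy = 16465 − 15264 = 1201
nΣx² − (Σx)² = 50010 − 44944 = 5066; nΣy² − (Σy)² = 5950 − 5184 = 766
r = 1201 / √(5066 × 766) = 1201 / 1969.9127 ≈ 0.610

0.610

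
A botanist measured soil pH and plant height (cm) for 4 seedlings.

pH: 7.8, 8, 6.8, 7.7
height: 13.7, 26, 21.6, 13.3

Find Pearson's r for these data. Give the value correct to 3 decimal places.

-0.095

n = 4, Σx = 30.3, Σy = 74.6, Σx² = 230.37, Σy² = 1507.14, Σxy = 564.15
nΣxy − ΣxΣy = 2256.6 − 2260.38 = -3.78
nΣx² − (Σx)² = 921.48 − 918.09 = 3.39; nΣy² − (Σy)² = 6028.56 − 5565.16 = 463.4
r = -3.78 / √(3.39 × 463.4) = -3.78 / 39.6349 ≈ -0.095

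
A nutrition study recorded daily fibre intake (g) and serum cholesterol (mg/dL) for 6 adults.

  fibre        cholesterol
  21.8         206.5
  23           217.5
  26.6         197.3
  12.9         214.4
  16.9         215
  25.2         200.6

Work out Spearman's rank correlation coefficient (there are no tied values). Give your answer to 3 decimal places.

-0.600

Rank fibre: 3, 4, 6, 1, 2, 5
Rank cholesterol: 3, 6, 1, 4, 5, 2
d = rank(fibre) − rank(cholesterol): 0, -2, 5, -3, -3, 3; Σd² = 56
ρ = 1 − 6Σd² / [n(n²−1)] = 1 − 6×56 / (6×35) = 1 − 336/210 ≈ -0.600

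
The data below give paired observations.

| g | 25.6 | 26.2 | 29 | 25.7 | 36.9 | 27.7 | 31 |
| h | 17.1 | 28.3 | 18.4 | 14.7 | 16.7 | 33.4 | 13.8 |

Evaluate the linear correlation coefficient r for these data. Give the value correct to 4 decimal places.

-0.2832

n = 7, Σg = 202.1, Σh = 142.4, Σg² = 5933.19, Σh² = 3232.84, Σgh = 4059.82
nΣgh − ΣgΣh = 28418.74 − 28779.04 = -360.3
nΣg² − (Σg)² = 41532.33 − 40844.41 = 687.92; nΣh² − (Σh)² = 22629.88 − 20277.76 = 2352.12
r = -360.3 / √(687.92 × 2352.12) = -360.3 / 1272.0340 ≈ -0.2832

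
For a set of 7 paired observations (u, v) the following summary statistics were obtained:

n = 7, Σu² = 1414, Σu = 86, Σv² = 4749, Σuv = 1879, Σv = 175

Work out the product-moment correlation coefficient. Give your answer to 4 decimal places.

r = (nΣuv − ΣuΣv) / √[(nΣu² − (Σu)²)(nΣv² − (Σv)²)]
Numerator: 7×1879 − 86×175 = -1897
Denominator: √[(9898 − 7396)(33243 − 30625)] = √[2502 × 2618] = 2559.3429
r = -1897 / 2559.3429 ≈ -0.7412

-0.7412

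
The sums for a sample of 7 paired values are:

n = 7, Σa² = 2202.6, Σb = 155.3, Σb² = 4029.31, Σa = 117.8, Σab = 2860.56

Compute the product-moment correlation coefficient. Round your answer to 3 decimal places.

r = (nΣab − ΣaΣb) / √[(nΣa² − (Σa)²)(nΣb² − (Σb)²)]
Numerator: 7×2860.56 − 117.8×155.3 = 1729.58
Denominator: √[(15418.2 − 13876.84)(28205.17 − 24118.09)] = √[1541.36 × 4087.08] = 2509.9127
r = 1729.58 / 2509.9127 ≈ 0.689

0.689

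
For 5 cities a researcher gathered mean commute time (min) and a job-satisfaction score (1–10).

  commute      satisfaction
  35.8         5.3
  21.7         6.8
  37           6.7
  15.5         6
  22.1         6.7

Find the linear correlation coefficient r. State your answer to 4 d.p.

-0.2438

n = 5, Σx = 132.1, Σy = 31.5, Σx² = 3850.19, Σy² = 200.11, Σxy = 826.27
nΣxy − ΣxΣy = 4131.35 − 4161.15 = -29.8
nΣx² − (Σx)² = 19250.95 − 17450.41 = 1800.54; nΣy² − (Σy)² = 1000.55 − 992.25 = 8.3
r = -29.8 / √(1800.54 × 8.3) = -29.8 / 122.2476 ≈ -0.2438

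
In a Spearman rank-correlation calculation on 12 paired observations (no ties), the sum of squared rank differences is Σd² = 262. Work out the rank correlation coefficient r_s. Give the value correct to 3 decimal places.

ρ = 1 − 6Σd² / [n(n²−1)] = 1 − 6×262 / (12×143)
  = 1 − 1572/1716 = 1 − 0.9161 ≈ 0.084

0.084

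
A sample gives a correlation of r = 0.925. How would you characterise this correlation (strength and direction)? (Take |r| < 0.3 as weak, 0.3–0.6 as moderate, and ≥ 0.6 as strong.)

strong positive

r = 0.925 > 0 so the relationship is positive.
|r| = 0.925, which falls in the strong range.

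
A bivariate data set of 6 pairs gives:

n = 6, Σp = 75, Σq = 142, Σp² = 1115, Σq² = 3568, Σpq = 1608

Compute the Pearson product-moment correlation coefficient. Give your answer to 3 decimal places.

r = (nΣpq − ΣpΣq) / √[(nΣp² − (Σp)²)(nΣq² − (Σq)²)]
Numerator: 6×1608 − 75×142 = -1002
Denominator: √[(6690 − 5625)(21408 − 20164)] = √[1065 × 1244] = 1151.0256
r = -1002 / 1151.0256 ≈ -0.871

-0.871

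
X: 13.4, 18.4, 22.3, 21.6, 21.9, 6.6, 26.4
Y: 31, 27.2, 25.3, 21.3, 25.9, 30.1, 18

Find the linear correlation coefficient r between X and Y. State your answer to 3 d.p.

-0.838

n = 7, ΣX = 130.6, ΣY = 178.8, ΣX² = 2702.1, ΣY² = 4695.44, ΣXY = 3181.22
nΣXY − ΣXΣY = 22268.54 − 23351.28 = -1082.74
nΣX² − (ΣX)² = 18914.7 − 17056.36 = 1858.34; nΣY² − (ΣY)² = 32868.08 − 31969.44 = 898.64
r = -1082.74 / √(1858.34 × 898.64) = -1082.74 / 1292.2765 ≈ -0.838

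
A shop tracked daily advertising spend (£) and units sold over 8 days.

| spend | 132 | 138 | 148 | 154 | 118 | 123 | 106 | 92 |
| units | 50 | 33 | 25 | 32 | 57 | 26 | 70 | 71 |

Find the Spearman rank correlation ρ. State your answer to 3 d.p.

-0.810

Rank spend: 5, 6, 7, 8, 3, 4, 2, 1
Rank units: 5, 4, 1, 3, 6, 2, 7, 8
d = rank(spend) − rank(units): 0, 2, 6, 5, -3, 2, -5, -7; Σd² = 152
ρ = 1 − 6Σd² / [n(n²−1)] = 1 − 6×152 / (8×63) = 1 − 912/504 ≈ -0.810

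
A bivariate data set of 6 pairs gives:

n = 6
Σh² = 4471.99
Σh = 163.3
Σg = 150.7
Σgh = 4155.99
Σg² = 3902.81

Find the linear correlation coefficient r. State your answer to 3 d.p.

0.957

r = (nΣgh − ΣgΣh) / √[(nΣg² − (Σg)²)(nΣh² − (Σh)²)]
Numerator: 6×4155.99 − 150.7×163.3 = 326.63
Denominator: √[(23416.86 − 22710.49)(26831.94 − 26666.89)] = √[706.37 × 165.05] = 341.4475
r = 326.63 / 341.4475 ≈ 0.957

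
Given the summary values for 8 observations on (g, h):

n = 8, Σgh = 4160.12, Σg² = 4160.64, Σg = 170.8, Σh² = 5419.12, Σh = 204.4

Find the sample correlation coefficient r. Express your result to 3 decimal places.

-0.641

r = (nΣgh − ΣgΣh) / √[(nΣg² − (Σg)²)(nΣh² − (Σh)²)]
Numerator: 8×4160.12 − 170.8×204.4 = -1630.56
Denominator: √[(33285.12 − 29172.64)(43352.96 − 41779.36)] = √[4112.48 × 1573.6] = 2543.8944
r = -1630.56 / 2543.8944 ≈ -0.641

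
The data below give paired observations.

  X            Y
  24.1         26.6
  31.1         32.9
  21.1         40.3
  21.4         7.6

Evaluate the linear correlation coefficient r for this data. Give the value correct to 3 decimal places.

0.276

n = 4, ΣX = 97.7, ΣY = 107.4, ΣX² = 2451.19, ΣY² = 3471.82, ΣXY = 2677.22
nΣXY − ΣXΣY = 10708.88 − 10492.98 = 215.9
nΣX² − (ΣX)² = 9804.76 − 9545.29 = 259.47; nΣY² − (ΣY)² = 13887.28 − 11534.76 = 2352.52
r = 215.9 / √(259.47 × 2352.52) = 215.9 / 781.2864 ≈ 0.276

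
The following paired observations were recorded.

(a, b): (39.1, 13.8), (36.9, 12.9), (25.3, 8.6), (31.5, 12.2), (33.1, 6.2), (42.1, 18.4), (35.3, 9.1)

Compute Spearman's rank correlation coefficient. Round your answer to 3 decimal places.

Rank a: 6, 5, 1, 2, 3, 7, 4
Rank b: 6, 5, 2, 4, 1, 7, 3
d = rank(a) − rank(b): 0, 0, -1, -2, 2, 0, 1; Σd² = 10
ρ = 1 − 6Σd² / [n(n²−1)] = 1 − 6×10 / (7×48) = 1 − 60/336 ≈ 0.821

0.821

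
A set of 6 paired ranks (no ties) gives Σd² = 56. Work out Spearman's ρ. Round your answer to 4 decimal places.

ρ = 1 − 6Σd² / [n(n²−1)] = 1 − 6×56 / (6×35)
  = 1 − 336/210 = 1 − 1.60000 ≈ -0.6000

-0.6000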